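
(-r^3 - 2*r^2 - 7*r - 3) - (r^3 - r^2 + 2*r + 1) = -2*r^3 - r^2 - 9*r - 4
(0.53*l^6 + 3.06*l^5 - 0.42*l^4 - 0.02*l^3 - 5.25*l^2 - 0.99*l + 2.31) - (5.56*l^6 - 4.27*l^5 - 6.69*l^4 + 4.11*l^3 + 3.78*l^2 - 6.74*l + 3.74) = -5.03*l^6 + 7.33*l^5 + 6.27*l^4 - 4.13*l^3 - 9.03*l^2 + 5.75*l - 1.43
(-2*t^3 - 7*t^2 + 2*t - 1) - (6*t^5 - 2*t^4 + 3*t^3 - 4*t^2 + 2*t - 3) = -6*t^5 + 2*t^4 - 5*t^3 - 3*t^2 + 2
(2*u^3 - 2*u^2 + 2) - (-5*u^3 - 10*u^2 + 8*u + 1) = 7*u^3 + 8*u^2 - 8*u + 1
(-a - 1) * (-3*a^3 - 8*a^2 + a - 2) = 3*a^4 + 11*a^3 + 7*a^2 + a + 2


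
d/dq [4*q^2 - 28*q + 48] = 8*q - 28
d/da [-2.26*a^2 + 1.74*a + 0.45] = 1.74 - 4.52*a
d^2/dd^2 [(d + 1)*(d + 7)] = 2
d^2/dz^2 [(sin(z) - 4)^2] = 8*sin(z) + 2*cos(2*z)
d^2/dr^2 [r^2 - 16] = 2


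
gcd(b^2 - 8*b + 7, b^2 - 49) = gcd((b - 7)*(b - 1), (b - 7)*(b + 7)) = b - 7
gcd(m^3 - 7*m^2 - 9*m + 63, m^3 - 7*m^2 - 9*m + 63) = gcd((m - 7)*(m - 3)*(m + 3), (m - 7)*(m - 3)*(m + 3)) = m^3 - 7*m^2 - 9*m + 63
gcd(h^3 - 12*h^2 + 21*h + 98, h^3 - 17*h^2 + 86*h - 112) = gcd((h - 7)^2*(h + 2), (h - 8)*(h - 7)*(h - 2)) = h - 7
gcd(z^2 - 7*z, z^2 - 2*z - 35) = z - 7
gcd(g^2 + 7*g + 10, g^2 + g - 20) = g + 5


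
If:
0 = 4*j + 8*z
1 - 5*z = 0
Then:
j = -2/5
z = 1/5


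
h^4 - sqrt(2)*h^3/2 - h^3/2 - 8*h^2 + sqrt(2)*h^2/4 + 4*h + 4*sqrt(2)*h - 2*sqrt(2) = (h - 1/2)*(h - 2*sqrt(2))*(h - sqrt(2)/2)*(h + 2*sqrt(2))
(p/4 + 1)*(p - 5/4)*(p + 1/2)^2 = p^4/4 + 15*p^3/16 - p^2/2 - 69*p/64 - 5/16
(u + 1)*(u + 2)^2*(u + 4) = u^4 + 9*u^3 + 28*u^2 + 36*u + 16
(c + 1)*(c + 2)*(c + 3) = c^3 + 6*c^2 + 11*c + 6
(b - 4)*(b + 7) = b^2 + 3*b - 28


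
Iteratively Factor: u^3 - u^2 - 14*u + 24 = (u - 2)*(u^2 + u - 12) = (u - 3)*(u - 2)*(u + 4)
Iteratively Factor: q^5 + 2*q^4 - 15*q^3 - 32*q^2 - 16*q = (q + 4)*(q^4 - 2*q^3 - 7*q^2 - 4*q) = q*(q + 4)*(q^3 - 2*q^2 - 7*q - 4) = q*(q - 4)*(q + 4)*(q^2 + 2*q + 1) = q*(q - 4)*(q + 1)*(q + 4)*(q + 1)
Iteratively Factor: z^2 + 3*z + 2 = (z + 1)*(z + 2)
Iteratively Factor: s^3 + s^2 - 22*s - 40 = (s + 4)*(s^2 - 3*s - 10) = (s + 2)*(s + 4)*(s - 5)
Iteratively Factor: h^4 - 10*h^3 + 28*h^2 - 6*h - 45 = (h - 3)*(h^3 - 7*h^2 + 7*h + 15) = (h - 5)*(h - 3)*(h^2 - 2*h - 3) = (h - 5)*(h - 3)*(h + 1)*(h - 3)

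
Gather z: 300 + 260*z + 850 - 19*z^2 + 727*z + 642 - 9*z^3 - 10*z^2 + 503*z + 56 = -9*z^3 - 29*z^2 + 1490*z + 1848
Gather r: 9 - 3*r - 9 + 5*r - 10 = 2*r - 10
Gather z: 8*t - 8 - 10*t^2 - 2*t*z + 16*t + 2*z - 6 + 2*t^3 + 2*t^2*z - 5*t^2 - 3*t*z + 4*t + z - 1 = 2*t^3 - 15*t^2 + 28*t + z*(2*t^2 - 5*t + 3) - 15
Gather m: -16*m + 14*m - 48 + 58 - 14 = -2*m - 4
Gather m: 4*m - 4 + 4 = 4*m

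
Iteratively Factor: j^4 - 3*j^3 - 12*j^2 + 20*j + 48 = (j + 2)*(j^3 - 5*j^2 - 2*j + 24) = (j - 3)*(j + 2)*(j^2 - 2*j - 8) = (j - 4)*(j - 3)*(j + 2)*(j + 2)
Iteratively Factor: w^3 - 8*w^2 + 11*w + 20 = (w - 4)*(w^2 - 4*w - 5) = (w - 4)*(w + 1)*(w - 5)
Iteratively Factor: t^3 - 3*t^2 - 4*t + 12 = (t - 2)*(t^2 - t - 6) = (t - 2)*(t + 2)*(t - 3)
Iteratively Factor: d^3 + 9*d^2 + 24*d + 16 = (d + 1)*(d^2 + 8*d + 16) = (d + 1)*(d + 4)*(d + 4)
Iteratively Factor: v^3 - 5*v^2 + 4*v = (v - 1)*(v^2 - 4*v) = v*(v - 1)*(v - 4)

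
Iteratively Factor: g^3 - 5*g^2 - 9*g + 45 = (g - 3)*(g^2 - 2*g - 15) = (g - 5)*(g - 3)*(g + 3)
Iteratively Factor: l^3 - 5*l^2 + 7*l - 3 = (l - 1)*(l^2 - 4*l + 3) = (l - 3)*(l - 1)*(l - 1)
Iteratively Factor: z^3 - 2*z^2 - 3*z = (z - 3)*(z^2 + z) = z*(z - 3)*(z + 1)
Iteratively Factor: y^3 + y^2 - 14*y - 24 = (y + 2)*(y^2 - y - 12) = (y + 2)*(y + 3)*(y - 4)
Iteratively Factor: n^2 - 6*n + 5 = (n - 1)*(n - 5)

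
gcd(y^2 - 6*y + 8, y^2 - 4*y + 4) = y - 2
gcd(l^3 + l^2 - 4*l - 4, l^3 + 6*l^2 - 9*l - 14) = l^2 - l - 2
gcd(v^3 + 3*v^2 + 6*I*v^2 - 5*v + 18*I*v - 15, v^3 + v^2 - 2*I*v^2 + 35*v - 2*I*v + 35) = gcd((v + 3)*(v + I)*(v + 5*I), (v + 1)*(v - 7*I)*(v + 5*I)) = v + 5*I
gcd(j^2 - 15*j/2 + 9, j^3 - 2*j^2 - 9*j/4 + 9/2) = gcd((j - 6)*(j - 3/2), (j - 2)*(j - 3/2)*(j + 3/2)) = j - 3/2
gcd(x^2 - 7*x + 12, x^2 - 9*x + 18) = x - 3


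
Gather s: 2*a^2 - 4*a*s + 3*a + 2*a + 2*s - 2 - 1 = 2*a^2 + 5*a + s*(2 - 4*a) - 3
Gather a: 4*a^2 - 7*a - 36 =4*a^2 - 7*a - 36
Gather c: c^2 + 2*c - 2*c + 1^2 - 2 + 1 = c^2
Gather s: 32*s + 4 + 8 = 32*s + 12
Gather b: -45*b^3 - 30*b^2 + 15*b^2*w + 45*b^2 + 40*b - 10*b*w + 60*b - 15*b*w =-45*b^3 + b^2*(15*w + 15) + b*(100 - 25*w)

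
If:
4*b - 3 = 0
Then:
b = 3/4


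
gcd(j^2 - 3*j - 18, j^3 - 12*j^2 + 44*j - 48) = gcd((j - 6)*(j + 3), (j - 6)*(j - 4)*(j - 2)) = j - 6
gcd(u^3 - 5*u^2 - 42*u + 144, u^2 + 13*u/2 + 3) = u + 6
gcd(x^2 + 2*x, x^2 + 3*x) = x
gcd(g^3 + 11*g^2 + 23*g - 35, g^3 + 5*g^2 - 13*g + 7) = g^2 + 6*g - 7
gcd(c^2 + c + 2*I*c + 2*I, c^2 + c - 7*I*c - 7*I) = c + 1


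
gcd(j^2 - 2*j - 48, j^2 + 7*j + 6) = j + 6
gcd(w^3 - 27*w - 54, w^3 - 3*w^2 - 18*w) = w^2 - 3*w - 18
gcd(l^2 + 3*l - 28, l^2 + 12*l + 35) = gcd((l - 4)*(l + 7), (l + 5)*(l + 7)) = l + 7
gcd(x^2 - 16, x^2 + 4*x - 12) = 1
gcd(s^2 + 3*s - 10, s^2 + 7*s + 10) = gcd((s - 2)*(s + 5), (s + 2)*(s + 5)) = s + 5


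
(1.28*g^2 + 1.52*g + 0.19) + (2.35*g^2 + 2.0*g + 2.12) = 3.63*g^2 + 3.52*g + 2.31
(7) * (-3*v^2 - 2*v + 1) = -21*v^2 - 14*v + 7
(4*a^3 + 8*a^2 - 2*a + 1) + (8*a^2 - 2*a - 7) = 4*a^3 + 16*a^2 - 4*a - 6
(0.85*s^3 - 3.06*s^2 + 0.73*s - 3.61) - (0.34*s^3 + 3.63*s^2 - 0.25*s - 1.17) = 0.51*s^3 - 6.69*s^2 + 0.98*s - 2.44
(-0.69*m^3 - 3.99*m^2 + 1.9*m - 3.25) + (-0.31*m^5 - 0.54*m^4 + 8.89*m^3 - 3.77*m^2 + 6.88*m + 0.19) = -0.31*m^5 - 0.54*m^4 + 8.2*m^3 - 7.76*m^2 + 8.78*m - 3.06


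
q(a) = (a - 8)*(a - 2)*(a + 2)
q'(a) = (a - 8)*(a - 2) + (a - 8)*(a + 2) + (a - 2)*(a + 2)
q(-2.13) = -5.44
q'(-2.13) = 43.69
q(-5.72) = -394.02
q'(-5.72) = 185.68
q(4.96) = -62.63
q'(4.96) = -9.56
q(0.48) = 28.35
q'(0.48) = -10.99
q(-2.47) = -22.00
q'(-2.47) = 53.82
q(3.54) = -38.05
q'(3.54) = -23.05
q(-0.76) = 29.98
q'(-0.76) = 9.89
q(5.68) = -65.57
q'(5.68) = 1.91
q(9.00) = 77.00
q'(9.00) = 95.00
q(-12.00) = -2800.00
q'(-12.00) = 620.00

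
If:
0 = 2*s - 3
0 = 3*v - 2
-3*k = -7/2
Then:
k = 7/6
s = 3/2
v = 2/3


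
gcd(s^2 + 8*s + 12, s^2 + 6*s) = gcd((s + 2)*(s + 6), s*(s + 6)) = s + 6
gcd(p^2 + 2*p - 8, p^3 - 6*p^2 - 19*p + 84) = p + 4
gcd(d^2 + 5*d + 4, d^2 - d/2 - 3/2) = d + 1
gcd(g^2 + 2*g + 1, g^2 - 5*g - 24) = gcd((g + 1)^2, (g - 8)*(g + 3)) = 1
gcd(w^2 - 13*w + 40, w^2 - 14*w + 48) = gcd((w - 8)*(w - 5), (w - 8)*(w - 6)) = w - 8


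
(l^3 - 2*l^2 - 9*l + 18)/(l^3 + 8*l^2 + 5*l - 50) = (l^2 - 9)/(l^2 + 10*l + 25)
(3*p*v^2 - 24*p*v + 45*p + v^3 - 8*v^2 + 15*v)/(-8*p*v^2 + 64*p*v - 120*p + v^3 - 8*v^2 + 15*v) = (-3*p - v)/(8*p - v)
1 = 1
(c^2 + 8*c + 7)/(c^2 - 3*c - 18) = (c^2 + 8*c + 7)/(c^2 - 3*c - 18)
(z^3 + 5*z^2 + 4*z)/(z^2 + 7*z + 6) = z*(z + 4)/(z + 6)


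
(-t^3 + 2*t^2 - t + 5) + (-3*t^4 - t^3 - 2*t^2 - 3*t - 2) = -3*t^4 - 2*t^3 - 4*t + 3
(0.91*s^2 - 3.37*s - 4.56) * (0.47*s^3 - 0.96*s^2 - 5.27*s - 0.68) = 0.4277*s^5 - 2.4575*s^4 - 3.7037*s^3 + 21.5187*s^2 + 26.3228*s + 3.1008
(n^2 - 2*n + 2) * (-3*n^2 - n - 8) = -3*n^4 + 5*n^3 - 12*n^2 + 14*n - 16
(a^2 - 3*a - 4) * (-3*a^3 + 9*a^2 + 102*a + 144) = -3*a^5 + 18*a^4 + 87*a^3 - 198*a^2 - 840*a - 576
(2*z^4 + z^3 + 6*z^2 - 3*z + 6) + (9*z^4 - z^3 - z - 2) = 11*z^4 + 6*z^2 - 4*z + 4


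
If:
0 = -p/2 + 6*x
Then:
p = 12*x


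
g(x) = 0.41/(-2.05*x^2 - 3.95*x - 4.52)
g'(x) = 0.41*(4.1*x + 3.95)/(-2.05*x^2 - 3.95*x - 4.52)^2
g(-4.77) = -0.01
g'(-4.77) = -0.01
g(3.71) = -0.01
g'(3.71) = 0.00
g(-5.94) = -0.01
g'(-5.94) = -0.00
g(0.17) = -0.08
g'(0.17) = 0.07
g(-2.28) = -0.07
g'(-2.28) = -0.06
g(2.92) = -0.01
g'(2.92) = 0.01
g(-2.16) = -0.07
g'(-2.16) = -0.07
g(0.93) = -0.04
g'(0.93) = 0.03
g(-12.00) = -0.00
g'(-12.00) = -0.00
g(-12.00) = -0.00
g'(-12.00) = -0.00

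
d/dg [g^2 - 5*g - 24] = 2*g - 5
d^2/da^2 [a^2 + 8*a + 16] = 2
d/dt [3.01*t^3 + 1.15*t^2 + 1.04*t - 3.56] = 9.03*t^2 + 2.3*t + 1.04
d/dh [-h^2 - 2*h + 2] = -2*h - 2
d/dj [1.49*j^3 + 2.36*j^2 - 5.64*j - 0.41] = 4.47*j^2 + 4.72*j - 5.64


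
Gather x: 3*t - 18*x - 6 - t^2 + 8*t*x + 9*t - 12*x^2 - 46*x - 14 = -t^2 + 12*t - 12*x^2 + x*(8*t - 64) - 20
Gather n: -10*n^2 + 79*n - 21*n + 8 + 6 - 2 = -10*n^2 + 58*n + 12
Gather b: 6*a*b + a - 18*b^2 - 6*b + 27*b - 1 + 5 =a - 18*b^2 + b*(6*a + 21) + 4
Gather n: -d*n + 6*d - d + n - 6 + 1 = 5*d + n*(1 - d) - 5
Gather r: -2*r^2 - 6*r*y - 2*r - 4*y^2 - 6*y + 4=-2*r^2 + r*(-6*y - 2) - 4*y^2 - 6*y + 4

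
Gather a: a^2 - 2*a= a^2 - 2*a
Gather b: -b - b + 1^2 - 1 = -2*b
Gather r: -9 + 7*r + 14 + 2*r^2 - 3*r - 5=2*r^2 + 4*r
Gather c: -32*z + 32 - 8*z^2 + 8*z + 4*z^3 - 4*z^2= 4*z^3 - 12*z^2 - 24*z + 32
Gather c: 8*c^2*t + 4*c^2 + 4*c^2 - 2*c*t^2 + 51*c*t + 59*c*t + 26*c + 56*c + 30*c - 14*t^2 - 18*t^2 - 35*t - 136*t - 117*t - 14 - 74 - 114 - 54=c^2*(8*t + 8) + c*(-2*t^2 + 110*t + 112) - 32*t^2 - 288*t - 256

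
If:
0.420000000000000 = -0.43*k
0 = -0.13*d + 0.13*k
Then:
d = -0.98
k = -0.98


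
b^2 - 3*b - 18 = (b - 6)*(b + 3)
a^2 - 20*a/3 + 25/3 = (a - 5)*(a - 5/3)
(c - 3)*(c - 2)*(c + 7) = c^3 + 2*c^2 - 29*c + 42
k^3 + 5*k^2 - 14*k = k*(k - 2)*(k + 7)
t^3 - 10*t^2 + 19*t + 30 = (t - 6)*(t - 5)*(t + 1)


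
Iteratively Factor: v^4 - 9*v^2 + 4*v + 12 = (v - 2)*(v^3 + 2*v^2 - 5*v - 6) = (v - 2)*(v + 1)*(v^2 + v - 6) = (v - 2)^2*(v + 1)*(v + 3)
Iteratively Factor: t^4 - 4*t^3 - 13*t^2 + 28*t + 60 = (t - 3)*(t^3 - t^2 - 16*t - 20) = (t - 3)*(t + 2)*(t^2 - 3*t - 10) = (t - 3)*(t + 2)^2*(t - 5)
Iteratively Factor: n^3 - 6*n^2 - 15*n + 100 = (n - 5)*(n^2 - n - 20) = (n - 5)*(n + 4)*(n - 5)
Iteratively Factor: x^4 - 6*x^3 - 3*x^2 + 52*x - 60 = (x - 2)*(x^3 - 4*x^2 - 11*x + 30) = (x - 2)*(x + 3)*(x^2 - 7*x + 10) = (x - 2)^2*(x + 3)*(x - 5)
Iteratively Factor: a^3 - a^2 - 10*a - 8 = (a - 4)*(a^2 + 3*a + 2) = (a - 4)*(a + 1)*(a + 2)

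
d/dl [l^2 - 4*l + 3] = 2*l - 4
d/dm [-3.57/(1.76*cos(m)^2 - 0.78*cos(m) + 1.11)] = (2.7846 - 12.5664*cos(m))*sin(m)/(1.76*cos(m)^2 - 0.78*cos(m) + 1.11)^2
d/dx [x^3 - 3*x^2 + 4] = 3*x*(x - 2)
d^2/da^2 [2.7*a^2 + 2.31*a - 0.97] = 5.40000000000000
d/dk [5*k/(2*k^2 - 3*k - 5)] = 5*(-2*k^2 - 5)/(4*k^4 - 12*k^3 - 11*k^2 + 30*k + 25)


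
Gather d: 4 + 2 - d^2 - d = -d^2 - d + 6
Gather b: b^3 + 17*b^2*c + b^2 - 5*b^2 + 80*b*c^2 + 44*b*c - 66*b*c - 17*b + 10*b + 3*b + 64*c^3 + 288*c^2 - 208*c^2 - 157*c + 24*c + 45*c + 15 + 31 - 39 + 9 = b^3 + b^2*(17*c - 4) + b*(80*c^2 - 22*c - 4) + 64*c^3 + 80*c^2 - 88*c + 16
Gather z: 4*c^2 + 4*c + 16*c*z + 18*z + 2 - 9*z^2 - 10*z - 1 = 4*c^2 + 4*c - 9*z^2 + z*(16*c + 8) + 1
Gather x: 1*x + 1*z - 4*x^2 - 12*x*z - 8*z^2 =-4*x^2 + x*(1 - 12*z) - 8*z^2 + z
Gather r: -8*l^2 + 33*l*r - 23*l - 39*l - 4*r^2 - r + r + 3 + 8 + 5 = -8*l^2 + 33*l*r - 62*l - 4*r^2 + 16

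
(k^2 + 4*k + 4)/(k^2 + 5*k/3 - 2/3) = 3*(k + 2)/(3*k - 1)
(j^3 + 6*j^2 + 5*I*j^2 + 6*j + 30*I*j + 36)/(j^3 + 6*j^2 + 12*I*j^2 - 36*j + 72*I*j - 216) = (j - I)/(j + 6*I)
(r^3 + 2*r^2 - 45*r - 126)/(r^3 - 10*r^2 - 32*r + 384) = (r^2 - 4*r - 21)/(r^2 - 16*r + 64)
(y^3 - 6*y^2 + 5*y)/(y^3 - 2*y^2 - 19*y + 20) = y/(y + 4)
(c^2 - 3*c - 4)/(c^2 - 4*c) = (c + 1)/c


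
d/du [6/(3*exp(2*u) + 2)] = -36*exp(2*u)/(3*exp(2*u) + 2)^2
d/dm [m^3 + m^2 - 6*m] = 3*m^2 + 2*m - 6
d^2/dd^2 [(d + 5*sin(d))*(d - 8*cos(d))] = -5*d*sin(d) + 8*d*cos(d) + 16*sin(d) + 80*sin(2*d) + 10*cos(d) + 2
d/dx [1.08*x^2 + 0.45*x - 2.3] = 2.16*x + 0.45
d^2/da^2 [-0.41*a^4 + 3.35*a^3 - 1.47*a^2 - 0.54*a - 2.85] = -4.92*a^2 + 20.1*a - 2.94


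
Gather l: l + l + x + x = 2*l + 2*x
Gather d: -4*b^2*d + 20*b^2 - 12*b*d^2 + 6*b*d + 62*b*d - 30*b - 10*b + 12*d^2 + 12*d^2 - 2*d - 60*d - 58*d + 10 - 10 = 20*b^2 - 40*b + d^2*(24 - 12*b) + d*(-4*b^2 + 68*b - 120)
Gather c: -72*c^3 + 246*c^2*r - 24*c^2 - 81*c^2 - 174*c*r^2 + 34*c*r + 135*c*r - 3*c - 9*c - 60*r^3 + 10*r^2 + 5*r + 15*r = -72*c^3 + c^2*(246*r - 105) + c*(-174*r^2 + 169*r - 12) - 60*r^3 + 10*r^2 + 20*r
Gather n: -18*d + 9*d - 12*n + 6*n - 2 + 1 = -9*d - 6*n - 1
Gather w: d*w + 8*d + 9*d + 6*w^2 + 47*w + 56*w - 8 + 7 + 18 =17*d + 6*w^2 + w*(d + 103) + 17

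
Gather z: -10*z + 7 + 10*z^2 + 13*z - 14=10*z^2 + 3*z - 7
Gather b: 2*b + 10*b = 12*b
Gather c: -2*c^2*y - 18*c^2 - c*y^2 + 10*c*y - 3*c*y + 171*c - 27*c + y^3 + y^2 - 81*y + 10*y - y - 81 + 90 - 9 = c^2*(-2*y - 18) + c*(-y^2 + 7*y + 144) + y^3 + y^2 - 72*y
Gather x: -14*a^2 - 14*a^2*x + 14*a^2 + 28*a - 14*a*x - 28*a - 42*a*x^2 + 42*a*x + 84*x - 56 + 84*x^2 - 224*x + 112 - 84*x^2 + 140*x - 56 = -42*a*x^2 + x*(-14*a^2 + 28*a)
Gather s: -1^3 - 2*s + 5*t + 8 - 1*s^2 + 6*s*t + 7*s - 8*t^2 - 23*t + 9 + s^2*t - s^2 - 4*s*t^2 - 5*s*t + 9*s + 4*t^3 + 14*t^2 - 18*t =s^2*(t - 2) + s*(-4*t^2 + t + 14) + 4*t^3 + 6*t^2 - 36*t + 16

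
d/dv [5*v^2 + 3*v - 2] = 10*v + 3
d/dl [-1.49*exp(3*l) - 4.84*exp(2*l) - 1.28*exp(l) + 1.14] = (-4.47*exp(2*l) - 9.68*exp(l) - 1.28)*exp(l)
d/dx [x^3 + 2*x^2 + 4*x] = 3*x^2 + 4*x + 4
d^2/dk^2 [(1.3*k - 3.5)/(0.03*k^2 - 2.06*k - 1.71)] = ((5.566 - 0.234*k)*(-0.03*k^2 + 2.06*k + 1.71) - (0.06*k - 2.06)*(0.12*k - 4.12)*(1.3*k - 3.5))/(-0.03*k^2 + 2.06*k + 1.71)^3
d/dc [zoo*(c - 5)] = zoo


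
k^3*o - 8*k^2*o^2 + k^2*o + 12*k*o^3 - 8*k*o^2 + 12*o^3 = (k - 6*o)*(k - 2*o)*(k*o + o)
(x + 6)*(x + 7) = x^2 + 13*x + 42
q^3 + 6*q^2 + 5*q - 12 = (q - 1)*(q + 3)*(q + 4)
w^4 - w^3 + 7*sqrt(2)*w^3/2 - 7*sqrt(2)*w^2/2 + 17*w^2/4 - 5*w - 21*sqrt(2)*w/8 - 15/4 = (w - 3/2)*(w + 1/2)*(w + sqrt(2))*(w + 5*sqrt(2)/2)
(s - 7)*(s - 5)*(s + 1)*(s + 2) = s^4 - 9*s^3 + s^2 + 81*s + 70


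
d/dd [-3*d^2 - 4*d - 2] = -6*d - 4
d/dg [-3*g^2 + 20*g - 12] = 20 - 6*g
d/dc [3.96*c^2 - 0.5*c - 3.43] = 7.92*c - 0.5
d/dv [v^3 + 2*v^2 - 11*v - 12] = 3*v^2 + 4*v - 11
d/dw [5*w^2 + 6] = 10*w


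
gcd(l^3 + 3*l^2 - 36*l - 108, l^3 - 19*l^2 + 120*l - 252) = l - 6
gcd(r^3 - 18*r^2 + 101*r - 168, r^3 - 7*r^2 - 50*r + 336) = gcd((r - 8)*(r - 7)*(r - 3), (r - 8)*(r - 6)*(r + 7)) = r - 8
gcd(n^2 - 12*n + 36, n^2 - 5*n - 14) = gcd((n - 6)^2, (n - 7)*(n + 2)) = 1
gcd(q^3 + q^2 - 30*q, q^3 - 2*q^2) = q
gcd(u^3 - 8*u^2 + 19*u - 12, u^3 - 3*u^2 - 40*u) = 1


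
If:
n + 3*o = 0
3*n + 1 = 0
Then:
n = -1/3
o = 1/9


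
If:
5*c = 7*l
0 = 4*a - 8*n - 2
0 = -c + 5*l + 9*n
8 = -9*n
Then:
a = -23/18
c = 28/9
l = 20/9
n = -8/9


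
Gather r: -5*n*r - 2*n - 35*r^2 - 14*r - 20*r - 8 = -2*n - 35*r^2 + r*(-5*n - 34) - 8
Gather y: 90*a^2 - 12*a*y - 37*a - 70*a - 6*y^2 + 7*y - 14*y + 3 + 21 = 90*a^2 - 107*a - 6*y^2 + y*(-12*a - 7) + 24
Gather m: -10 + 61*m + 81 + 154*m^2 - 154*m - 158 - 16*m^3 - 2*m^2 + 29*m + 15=-16*m^3 + 152*m^2 - 64*m - 72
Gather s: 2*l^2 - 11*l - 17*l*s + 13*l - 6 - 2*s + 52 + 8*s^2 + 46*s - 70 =2*l^2 + 2*l + 8*s^2 + s*(44 - 17*l) - 24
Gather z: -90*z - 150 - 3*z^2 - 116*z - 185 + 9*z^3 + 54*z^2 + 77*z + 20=9*z^3 + 51*z^2 - 129*z - 315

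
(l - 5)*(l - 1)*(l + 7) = l^3 + l^2 - 37*l + 35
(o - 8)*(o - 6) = o^2 - 14*o + 48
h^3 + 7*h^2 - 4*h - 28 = (h - 2)*(h + 2)*(h + 7)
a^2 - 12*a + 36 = (a - 6)^2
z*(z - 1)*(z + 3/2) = z^3 + z^2/2 - 3*z/2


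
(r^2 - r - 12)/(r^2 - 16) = (r + 3)/(r + 4)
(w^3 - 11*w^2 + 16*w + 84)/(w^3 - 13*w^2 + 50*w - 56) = (w^2 - 4*w - 12)/(w^2 - 6*w + 8)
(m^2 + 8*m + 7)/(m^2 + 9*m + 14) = (m + 1)/(m + 2)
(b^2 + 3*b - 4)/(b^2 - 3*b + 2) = (b + 4)/(b - 2)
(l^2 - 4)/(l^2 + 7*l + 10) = (l - 2)/(l + 5)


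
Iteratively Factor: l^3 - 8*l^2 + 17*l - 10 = (l - 1)*(l^2 - 7*l + 10) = (l - 2)*(l - 1)*(l - 5)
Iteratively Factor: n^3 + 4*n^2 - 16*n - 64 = (n + 4)*(n^2 - 16) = (n + 4)^2*(n - 4)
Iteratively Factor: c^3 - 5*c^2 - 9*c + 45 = (c - 3)*(c^2 - 2*c - 15) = (c - 5)*(c - 3)*(c + 3)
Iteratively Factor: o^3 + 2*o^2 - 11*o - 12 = (o - 3)*(o^2 + 5*o + 4) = (o - 3)*(o + 1)*(o + 4)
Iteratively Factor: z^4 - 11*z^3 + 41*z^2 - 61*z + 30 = (z - 3)*(z^3 - 8*z^2 + 17*z - 10) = (z - 3)*(z - 2)*(z^2 - 6*z + 5) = (z - 3)*(z - 2)*(z - 1)*(z - 5)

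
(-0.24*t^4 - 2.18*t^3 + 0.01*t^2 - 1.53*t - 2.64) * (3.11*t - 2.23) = -0.7464*t^5 - 6.2446*t^4 + 4.8925*t^3 - 4.7806*t^2 - 4.7985*t + 5.8872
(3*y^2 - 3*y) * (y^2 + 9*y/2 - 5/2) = 3*y^4 + 21*y^3/2 - 21*y^2 + 15*y/2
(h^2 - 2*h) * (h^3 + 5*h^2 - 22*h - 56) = h^5 + 3*h^4 - 32*h^3 - 12*h^2 + 112*h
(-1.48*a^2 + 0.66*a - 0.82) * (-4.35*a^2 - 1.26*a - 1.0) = 6.438*a^4 - 1.0062*a^3 + 4.2154*a^2 + 0.3732*a + 0.82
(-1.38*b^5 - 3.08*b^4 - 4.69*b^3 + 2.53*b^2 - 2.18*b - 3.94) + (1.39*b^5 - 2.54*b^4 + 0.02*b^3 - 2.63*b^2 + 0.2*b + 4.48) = 0.01*b^5 - 5.62*b^4 - 4.67*b^3 - 0.1*b^2 - 1.98*b + 0.54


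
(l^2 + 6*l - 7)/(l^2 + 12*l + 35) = (l - 1)/(l + 5)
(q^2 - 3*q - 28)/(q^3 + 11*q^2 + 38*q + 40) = (q - 7)/(q^2 + 7*q + 10)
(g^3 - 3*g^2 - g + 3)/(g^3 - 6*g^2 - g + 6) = (g - 3)/(g - 6)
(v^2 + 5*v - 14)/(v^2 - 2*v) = (v + 7)/v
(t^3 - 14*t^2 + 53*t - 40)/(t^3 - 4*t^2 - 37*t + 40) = (t - 5)/(t + 5)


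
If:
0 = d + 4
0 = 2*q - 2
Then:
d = -4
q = 1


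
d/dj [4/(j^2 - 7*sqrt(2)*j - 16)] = 4*(-2*j + 7*sqrt(2))/(-j^2 + 7*sqrt(2)*j + 16)^2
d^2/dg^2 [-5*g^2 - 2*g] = -10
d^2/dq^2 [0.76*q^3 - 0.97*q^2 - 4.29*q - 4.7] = 4.56*q - 1.94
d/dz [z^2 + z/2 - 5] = 2*z + 1/2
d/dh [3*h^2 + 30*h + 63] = 6*h + 30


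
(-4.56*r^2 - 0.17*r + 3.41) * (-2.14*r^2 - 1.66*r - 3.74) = 9.7584*r^4 + 7.9334*r^3 + 10.0392*r^2 - 5.0248*r - 12.7534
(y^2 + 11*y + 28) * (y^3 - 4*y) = y^5 + 11*y^4 + 24*y^3 - 44*y^2 - 112*y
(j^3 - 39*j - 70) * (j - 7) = j^4 - 7*j^3 - 39*j^2 + 203*j + 490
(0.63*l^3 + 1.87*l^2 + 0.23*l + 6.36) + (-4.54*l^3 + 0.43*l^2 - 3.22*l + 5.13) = -3.91*l^3 + 2.3*l^2 - 2.99*l + 11.49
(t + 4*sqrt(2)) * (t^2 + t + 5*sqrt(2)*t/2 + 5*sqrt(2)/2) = t^3 + t^2 + 13*sqrt(2)*t^2/2 + 13*sqrt(2)*t/2 + 20*t + 20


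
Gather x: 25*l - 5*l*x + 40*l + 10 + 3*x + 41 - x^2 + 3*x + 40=65*l - x^2 + x*(6 - 5*l) + 91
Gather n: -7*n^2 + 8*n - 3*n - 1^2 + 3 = -7*n^2 + 5*n + 2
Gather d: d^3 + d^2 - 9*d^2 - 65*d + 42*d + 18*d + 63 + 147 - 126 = d^3 - 8*d^2 - 5*d + 84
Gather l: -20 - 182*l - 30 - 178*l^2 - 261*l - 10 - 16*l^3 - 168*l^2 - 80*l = -16*l^3 - 346*l^2 - 523*l - 60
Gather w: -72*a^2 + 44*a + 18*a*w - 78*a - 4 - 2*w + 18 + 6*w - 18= -72*a^2 - 34*a + w*(18*a + 4) - 4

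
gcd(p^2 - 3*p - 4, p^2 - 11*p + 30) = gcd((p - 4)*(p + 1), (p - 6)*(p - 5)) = 1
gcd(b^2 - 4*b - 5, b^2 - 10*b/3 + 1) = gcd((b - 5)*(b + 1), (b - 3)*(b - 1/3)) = 1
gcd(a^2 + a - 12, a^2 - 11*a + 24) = a - 3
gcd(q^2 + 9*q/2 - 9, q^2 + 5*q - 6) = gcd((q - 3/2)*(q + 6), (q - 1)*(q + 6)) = q + 6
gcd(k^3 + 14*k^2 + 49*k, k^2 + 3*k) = k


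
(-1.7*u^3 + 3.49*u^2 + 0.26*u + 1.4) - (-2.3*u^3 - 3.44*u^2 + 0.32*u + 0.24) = 0.6*u^3 + 6.93*u^2 - 0.06*u + 1.16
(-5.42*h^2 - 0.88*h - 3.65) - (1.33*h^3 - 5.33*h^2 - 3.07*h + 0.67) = -1.33*h^3 - 0.0899999999999999*h^2 + 2.19*h - 4.32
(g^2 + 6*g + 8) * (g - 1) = g^3 + 5*g^2 + 2*g - 8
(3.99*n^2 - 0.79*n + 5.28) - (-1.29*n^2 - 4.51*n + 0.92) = 5.28*n^2 + 3.72*n + 4.36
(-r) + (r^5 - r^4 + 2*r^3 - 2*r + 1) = r^5 - r^4 + 2*r^3 - 3*r + 1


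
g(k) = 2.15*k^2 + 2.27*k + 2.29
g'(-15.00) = -62.23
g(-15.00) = 451.99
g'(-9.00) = -36.43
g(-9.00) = 156.01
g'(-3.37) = -12.22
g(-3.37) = 19.06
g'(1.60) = 9.15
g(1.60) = 11.43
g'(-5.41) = -20.99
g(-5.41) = 52.94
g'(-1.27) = -3.19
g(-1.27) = 2.87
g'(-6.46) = -25.51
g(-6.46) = 77.35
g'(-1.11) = -2.50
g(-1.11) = 2.42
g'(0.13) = 2.83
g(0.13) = 2.62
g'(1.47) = 8.59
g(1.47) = 10.27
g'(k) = 4.3*k + 2.27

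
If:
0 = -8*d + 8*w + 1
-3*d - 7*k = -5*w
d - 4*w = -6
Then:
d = 13/6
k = 89/168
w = 49/24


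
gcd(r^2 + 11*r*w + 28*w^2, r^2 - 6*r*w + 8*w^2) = 1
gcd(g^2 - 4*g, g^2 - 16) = g - 4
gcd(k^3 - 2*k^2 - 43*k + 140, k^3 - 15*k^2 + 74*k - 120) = k^2 - 9*k + 20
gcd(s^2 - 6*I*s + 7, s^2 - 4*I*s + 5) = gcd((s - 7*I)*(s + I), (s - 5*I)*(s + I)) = s + I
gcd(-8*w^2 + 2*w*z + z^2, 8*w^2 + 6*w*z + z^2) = 4*w + z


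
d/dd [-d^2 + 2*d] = 2 - 2*d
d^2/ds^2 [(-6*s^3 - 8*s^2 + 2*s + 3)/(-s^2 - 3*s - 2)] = 2*(16*s^3 + 51*s^2 + 57*s + 23)/(s^6 + 9*s^5 + 33*s^4 + 63*s^3 + 66*s^2 + 36*s + 8)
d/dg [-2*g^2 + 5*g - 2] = 5 - 4*g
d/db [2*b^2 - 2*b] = 4*b - 2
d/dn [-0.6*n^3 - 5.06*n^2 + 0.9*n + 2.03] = -1.8*n^2 - 10.12*n + 0.9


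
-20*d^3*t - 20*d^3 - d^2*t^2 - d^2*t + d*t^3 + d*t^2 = (-5*d + t)*(4*d + t)*(d*t + d)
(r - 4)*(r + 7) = r^2 + 3*r - 28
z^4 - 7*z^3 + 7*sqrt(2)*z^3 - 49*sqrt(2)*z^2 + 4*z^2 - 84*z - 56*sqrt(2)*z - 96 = (z - 8)*(z + 1)*(z + sqrt(2))*(z + 6*sqrt(2))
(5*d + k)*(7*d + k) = 35*d^2 + 12*d*k + k^2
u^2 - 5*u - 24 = (u - 8)*(u + 3)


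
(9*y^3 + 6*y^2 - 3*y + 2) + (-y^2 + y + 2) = 9*y^3 + 5*y^2 - 2*y + 4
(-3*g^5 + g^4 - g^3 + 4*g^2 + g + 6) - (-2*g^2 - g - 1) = -3*g^5 + g^4 - g^3 + 6*g^2 + 2*g + 7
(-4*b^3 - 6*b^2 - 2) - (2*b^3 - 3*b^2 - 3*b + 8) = -6*b^3 - 3*b^2 + 3*b - 10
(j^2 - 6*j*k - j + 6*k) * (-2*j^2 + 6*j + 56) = -2*j^4 + 12*j^3*k + 8*j^3 - 48*j^2*k + 50*j^2 - 300*j*k - 56*j + 336*k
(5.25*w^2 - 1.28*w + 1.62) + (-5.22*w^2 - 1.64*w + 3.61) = 0.0300000000000002*w^2 - 2.92*w + 5.23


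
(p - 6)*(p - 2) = p^2 - 8*p + 12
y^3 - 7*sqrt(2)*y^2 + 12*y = y*(y - 6*sqrt(2))*(y - sqrt(2))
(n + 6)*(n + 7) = n^2 + 13*n + 42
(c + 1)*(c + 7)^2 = c^3 + 15*c^2 + 63*c + 49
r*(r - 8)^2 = r^3 - 16*r^2 + 64*r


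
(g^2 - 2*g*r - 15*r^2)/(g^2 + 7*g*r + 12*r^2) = (g - 5*r)/(g + 4*r)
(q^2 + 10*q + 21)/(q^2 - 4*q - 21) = (q + 7)/(q - 7)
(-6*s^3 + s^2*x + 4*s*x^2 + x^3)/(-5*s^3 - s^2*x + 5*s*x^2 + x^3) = (6*s^2 + 5*s*x + x^2)/(5*s^2 + 6*s*x + x^2)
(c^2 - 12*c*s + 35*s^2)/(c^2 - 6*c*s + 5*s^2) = (-c + 7*s)/(-c + s)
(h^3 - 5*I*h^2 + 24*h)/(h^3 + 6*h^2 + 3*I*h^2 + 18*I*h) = (h - 8*I)/(h + 6)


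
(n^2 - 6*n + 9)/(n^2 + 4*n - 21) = (n - 3)/(n + 7)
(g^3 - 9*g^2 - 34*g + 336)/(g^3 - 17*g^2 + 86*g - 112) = (g + 6)/(g - 2)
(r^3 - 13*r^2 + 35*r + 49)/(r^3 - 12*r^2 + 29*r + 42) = (r - 7)/(r - 6)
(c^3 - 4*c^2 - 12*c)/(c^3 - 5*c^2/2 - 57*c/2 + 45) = 2*c*(c + 2)/(2*c^2 + 7*c - 15)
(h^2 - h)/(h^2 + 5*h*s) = (h - 1)/(h + 5*s)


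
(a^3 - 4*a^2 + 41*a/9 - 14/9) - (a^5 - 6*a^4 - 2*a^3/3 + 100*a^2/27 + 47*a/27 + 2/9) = -a^5 + 6*a^4 + 5*a^3/3 - 208*a^2/27 + 76*a/27 - 16/9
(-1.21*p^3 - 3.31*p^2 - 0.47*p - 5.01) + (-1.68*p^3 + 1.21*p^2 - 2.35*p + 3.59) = -2.89*p^3 - 2.1*p^2 - 2.82*p - 1.42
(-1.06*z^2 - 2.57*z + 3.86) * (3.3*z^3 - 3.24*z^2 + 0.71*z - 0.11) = -3.498*z^5 - 5.0466*z^4 + 20.3122*z^3 - 14.2145*z^2 + 3.0233*z - 0.4246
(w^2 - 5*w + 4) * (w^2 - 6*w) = w^4 - 11*w^3 + 34*w^2 - 24*w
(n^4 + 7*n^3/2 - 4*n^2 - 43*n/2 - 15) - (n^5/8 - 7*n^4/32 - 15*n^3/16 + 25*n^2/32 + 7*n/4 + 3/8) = -n^5/8 + 39*n^4/32 + 71*n^3/16 - 153*n^2/32 - 93*n/4 - 123/8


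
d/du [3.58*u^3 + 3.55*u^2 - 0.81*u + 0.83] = 10.74*u^2 + 7.1*u - 0.81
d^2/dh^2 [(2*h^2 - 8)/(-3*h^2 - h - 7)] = 12*(h^3 + 57*h^2 + 12*h - 43)/(27*h^6 + 27*h^5 + 198*h^4 + 127*h^3 + 462*h^2 + 147*h + 343)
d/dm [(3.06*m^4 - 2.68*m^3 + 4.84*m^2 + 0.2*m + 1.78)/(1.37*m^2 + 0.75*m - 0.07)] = (8.3844*m^5 + 3.2134*m^4 - 4.8768*m^3 + 3.9188*m^2 - 5.5548*m - 1.349)/(1.8769*m^4 + 2.055*m^3 + 0.3707*m^2 - 0.105*m + 0.0049)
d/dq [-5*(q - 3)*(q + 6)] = -10*q - 15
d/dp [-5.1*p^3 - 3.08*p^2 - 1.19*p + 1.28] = -15.3*p^2 - 6.16*p - 1.19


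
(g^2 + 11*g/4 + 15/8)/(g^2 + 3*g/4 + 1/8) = (8*g^2 + 22*g + 15)/(8*g^2 + 6*g + 1)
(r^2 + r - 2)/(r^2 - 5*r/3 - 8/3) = 3*(-r^2 - r + 2)/(-3*r^2 + 5*r + 8)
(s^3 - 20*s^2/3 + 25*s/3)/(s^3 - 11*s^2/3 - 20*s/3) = (3*s - 5)/(3*s + 4)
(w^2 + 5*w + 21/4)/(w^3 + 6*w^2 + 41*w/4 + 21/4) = 1/(w + 1)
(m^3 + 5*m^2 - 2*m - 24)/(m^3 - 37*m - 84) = (m - 2)/(m - 7)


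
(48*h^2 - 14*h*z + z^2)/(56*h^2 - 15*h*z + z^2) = (-6*h + z)/(-7*h + z)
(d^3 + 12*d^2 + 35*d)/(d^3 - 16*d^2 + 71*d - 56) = d*(d^2 + 12*d + 35)/(d^3 - 16*d^2 + 71*d - 56)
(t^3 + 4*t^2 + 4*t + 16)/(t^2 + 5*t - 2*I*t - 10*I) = (t^2 + 2*t*(2 + I) + 8*I)/(t + 5)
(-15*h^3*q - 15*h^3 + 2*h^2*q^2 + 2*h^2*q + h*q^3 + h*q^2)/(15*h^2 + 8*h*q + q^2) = h*(-3*h*q - 3*h + q^2 + q)/(3*h + q)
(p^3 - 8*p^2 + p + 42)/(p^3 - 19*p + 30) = (p^2 - 5*p - 14)/(p^2 + 3*p - 10)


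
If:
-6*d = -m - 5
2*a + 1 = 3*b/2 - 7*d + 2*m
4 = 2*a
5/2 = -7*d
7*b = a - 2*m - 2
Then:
No Solution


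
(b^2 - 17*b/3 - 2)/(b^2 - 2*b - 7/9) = 3*(b - 6)/(3*b - 7)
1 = 1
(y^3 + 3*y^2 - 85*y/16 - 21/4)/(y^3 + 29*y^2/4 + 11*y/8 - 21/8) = (4*y^2 + 9*y - 28)/(2*(2*y^2 + 13*y - 7))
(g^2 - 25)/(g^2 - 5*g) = (g + 5)/g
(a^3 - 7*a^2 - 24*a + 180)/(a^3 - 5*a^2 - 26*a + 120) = (a - 6)/(a - 4)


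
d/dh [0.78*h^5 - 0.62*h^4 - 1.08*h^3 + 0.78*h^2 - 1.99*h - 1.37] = 3.9*h^4 - 2.48*h^3 - 3.24*h^2 + 1.56*h - 1.99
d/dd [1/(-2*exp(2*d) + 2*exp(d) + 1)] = (4*exp(d) - 2)*exp(d)/(-2*exp(2*d) + 2*exp(d) + 1)^2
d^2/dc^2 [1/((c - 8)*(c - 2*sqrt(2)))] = 2*((c - 8)^2 + (c - 8)*(c - 2*sqrt(2)) + (c - 2*sqrt(2))^2)/((c - 8)^3*(c - 2*sqrt(2))^3)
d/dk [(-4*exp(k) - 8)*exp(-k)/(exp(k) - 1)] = 4*(exp(2*k) + 4*exp(k) - 2)*exp(-k)/(exp(2*k) - 2*exp(k) + 1)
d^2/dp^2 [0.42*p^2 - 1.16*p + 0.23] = 0.840000000000000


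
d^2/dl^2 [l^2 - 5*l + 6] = 2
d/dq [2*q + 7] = 2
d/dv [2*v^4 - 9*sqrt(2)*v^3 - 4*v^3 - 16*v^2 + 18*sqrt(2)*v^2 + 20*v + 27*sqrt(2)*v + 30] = 8*v^3 - 27*sqrt(2)*v^2 - 12*v^2 - 32*v + 36*sqrt(2)*v + 20 + 27*sqrt(2)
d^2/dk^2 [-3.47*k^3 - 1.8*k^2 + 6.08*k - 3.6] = -20.82*k - 3.6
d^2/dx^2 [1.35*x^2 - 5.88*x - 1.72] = 2.70000000000000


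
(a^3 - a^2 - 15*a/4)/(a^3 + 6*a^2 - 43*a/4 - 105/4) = a/(a + 7)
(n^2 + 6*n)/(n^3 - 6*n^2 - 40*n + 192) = n/(n^2 - 12*n + 32)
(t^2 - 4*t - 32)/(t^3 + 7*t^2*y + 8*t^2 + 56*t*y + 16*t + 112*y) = (t - 8)/(t^2 + 7*t*y + 4*t + 28*y)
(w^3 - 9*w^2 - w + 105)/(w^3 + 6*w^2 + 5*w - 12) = (w^2 - 12*w + 35)/(w^2 + 3*w - 4)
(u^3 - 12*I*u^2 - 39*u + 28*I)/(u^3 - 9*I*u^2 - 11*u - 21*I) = (u^2 - 5*I*u - 4)/(u^2 - 2*I*u + 3)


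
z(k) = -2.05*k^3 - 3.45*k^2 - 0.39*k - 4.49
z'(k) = -6.15*k^2 - 6.9*k - 0.39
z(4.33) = -237.29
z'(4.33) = -145.57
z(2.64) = -67.28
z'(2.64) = -61.47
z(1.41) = -17.65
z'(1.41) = -22.35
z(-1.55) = -4.54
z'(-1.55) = -4.47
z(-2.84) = 15.75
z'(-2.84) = -30.40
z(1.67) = -24.31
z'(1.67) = -29.06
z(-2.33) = 3.62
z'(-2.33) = -17.70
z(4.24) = -224.43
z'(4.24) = -140.21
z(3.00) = -92.06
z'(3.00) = -76.44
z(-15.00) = 6143.86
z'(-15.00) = -1280.64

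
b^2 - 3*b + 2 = (b - 2)*(b - 1)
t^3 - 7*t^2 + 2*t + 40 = (t - 5)*(t - 4)*(t + 2)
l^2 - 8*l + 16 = (l - 4)^2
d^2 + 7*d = d*(d + 7)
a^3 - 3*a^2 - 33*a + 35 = (a - 7)*(a - 1)*(a + 5)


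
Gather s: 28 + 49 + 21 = 98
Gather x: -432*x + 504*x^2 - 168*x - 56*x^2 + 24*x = 448*x^2 - 576*x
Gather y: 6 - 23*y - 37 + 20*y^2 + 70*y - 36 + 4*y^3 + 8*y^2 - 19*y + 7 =4*y^3 + 28*y^2 + 28*y - 60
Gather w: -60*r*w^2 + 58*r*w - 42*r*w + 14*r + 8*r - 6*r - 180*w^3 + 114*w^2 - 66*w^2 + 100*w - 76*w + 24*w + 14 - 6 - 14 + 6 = 16*r - 180*w^3 + w^2*(48 - 60*r) + w*(16*r + 48)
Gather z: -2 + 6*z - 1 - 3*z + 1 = 3*z - 2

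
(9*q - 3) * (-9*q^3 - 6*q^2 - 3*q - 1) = -81*q^4 - 27*q^3 - 9*q^2 + 3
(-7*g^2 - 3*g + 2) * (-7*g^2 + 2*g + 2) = 49*g^4 + 7*g^3 - 34*g^2 - 2*g + 4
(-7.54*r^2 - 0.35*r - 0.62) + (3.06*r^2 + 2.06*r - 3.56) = -4.48*r^2 + 1.71*r - 4.18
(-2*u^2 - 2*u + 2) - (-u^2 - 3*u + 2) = -u^2 + u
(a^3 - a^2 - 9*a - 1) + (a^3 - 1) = 2*a^3 - a^2 - 9*a - 2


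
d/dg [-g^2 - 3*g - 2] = -2*g - 3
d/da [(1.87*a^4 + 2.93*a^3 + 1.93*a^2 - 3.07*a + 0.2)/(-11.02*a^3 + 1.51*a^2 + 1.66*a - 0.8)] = (-20.6074*a^6 + 5.64739999999999*a^5 + 35.0055*a^4 - 63.9192*a^3 + 7.4195*a^2 - 3.692*a + 2.124)/(121.4404*a^6 - 33.2804*a^5 - 34.3063*a^4 + 22.6452*a^3 + 0.339599999999999*a^2 - 2.656*a + 0.64)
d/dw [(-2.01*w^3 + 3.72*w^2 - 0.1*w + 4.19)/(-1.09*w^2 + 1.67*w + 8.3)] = (2.1909*w^4 - 6.7134*w^3 - 43.9456*w^2 + 70.8862*w - 7.8273)/(1.1881*w^4 - 3.6406*w^3 - 15.3051*w^2 + 27.722*w + 68.89)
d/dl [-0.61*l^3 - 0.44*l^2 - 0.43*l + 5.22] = -1.83*l^2 - 0.88*l - 0.43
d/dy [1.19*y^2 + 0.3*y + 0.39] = 2.38*y + 0.3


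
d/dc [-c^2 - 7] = -2*c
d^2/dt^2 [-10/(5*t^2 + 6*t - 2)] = 20*(25*t^2 + 30*t - 4*(5*t + 3)^2 - 10)/(5*t^2 + 6*t - 2)^3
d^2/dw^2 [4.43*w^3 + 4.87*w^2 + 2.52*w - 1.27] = 26.58*w + 9.74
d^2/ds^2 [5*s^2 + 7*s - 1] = 10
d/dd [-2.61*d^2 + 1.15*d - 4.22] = 1.15 - 5.22*d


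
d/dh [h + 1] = 1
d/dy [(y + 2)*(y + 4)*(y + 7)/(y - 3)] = 2*(y^3 + 2*y^2 - 39*y - 103)/(y^2 - 6*y + 9)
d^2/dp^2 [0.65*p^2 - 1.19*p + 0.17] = 1.30000000000000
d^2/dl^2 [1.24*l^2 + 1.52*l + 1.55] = 2.48000000000000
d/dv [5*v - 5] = 5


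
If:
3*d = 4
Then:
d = 4/3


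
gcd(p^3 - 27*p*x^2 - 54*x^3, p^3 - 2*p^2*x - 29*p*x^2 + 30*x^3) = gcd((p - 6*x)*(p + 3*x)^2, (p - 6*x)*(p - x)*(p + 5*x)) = -p + 6*x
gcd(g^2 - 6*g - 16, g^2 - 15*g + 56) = g - 8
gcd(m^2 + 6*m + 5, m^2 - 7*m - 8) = m + 1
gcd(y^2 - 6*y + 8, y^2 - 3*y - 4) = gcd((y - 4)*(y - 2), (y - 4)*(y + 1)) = y - 4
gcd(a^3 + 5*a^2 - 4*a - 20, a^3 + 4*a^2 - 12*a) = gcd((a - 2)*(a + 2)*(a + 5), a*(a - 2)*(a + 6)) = a - 2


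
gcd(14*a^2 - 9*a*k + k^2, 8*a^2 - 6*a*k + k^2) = 2*a - k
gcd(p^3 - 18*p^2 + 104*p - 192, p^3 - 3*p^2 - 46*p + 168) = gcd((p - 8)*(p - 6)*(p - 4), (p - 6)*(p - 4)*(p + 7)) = p^2 - 10*p + 24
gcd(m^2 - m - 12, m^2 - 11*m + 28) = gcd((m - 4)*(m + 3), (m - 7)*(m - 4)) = m - 4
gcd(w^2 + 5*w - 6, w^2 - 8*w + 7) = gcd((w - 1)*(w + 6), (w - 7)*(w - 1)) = w - 1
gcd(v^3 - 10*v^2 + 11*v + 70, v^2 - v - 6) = v + 2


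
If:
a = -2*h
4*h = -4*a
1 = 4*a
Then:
No Solution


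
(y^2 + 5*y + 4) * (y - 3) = y^3 + 2*y^2 - 11*y - 12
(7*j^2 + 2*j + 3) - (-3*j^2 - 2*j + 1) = 10*j^2 + 4*j + 2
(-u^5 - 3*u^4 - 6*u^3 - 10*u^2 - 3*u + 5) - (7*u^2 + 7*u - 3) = -u^5 - 3*u^4 - 6*u^3 - 17*u^2 - 10*u + 8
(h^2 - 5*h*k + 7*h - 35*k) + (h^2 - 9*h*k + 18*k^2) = 2*h^2 - 14*h*k + 7*h + 18*k^2 - 35*k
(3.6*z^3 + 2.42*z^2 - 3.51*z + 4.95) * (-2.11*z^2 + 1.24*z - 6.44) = -7.596*z^5 - 0.642199999999999*z^4 - 12.7771*z^3 - 30.3817*z^2 + 28.7424*z - 31.878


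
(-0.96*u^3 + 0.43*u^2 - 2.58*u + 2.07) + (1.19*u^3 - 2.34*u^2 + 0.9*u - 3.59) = 0.23*u^3 - 1.91*u^2 - 1.68*u - 1.52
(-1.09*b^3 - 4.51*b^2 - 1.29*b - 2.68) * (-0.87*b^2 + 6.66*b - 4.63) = 0.9483*b^5 - 3.3357*b^4 - 23.8676*b^3 + 14.6215*b^2 - 11.8761*b + 12.4084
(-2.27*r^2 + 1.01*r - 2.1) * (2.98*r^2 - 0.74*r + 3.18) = -6.7646*r^4 + 4.6896*r^3 - 14.224*r^2 + 4.7658*r - 6.678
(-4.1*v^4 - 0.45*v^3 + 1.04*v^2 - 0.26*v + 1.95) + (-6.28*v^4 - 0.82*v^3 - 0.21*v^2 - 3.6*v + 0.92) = -10.38*v^4 - 1.27*v^3 + 0.83*v^2 - 3.86*v + 2.87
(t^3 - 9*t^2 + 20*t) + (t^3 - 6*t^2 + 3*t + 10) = 2*t^3 - 15*t^2 + 23*t + 10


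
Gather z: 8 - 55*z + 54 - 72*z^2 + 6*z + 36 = -72*z^2 - 49*z + 98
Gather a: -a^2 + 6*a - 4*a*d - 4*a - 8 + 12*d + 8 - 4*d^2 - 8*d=-a^2 + a*(2 - 4*d) - 4*d^2 + 4*d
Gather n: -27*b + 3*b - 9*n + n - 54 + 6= -24*b - 8*n - 48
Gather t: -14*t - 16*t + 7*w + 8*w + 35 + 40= -30*t + 15*w + 75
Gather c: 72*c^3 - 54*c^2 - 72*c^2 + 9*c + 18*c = 72*c^3 - 126*c^2 + 27*c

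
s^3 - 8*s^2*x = s^2*(s - 8*x)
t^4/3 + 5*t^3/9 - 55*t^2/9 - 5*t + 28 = (t/3 + 1)*(t - 3)*(t - 7/3)*(t + 4)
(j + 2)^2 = j^2 + 4*j + 4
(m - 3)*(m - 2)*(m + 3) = m^3 - 2*m^2 - 9*m + 18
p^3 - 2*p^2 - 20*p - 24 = (p - 6)*(p + 2)^2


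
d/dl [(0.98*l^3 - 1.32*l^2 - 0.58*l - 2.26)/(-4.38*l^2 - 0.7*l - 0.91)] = (-4.2924*l^4 - 1.372*l^3 - 4.2918*l^2 - 17.3952*l - 1.0542)/(19.1844*l^4 + 6.132*l^3 + 8.4616*l^2 + 1.274*l + 0.8281)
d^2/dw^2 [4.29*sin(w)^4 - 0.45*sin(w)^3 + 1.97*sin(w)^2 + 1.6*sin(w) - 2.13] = -68.64*sin(w)^4 + 4.05*sin(w)^3 + 43.6*sin(w)^2 - 4.3*sin(w) + 3.94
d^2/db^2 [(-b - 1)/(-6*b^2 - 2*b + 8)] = ((b + 1)*(6*b + 1)^2 - (9*b + 4)*(3*b^2 + b - 4))/(3*b^2 + b - 4)^3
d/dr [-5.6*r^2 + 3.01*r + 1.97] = 3.01 - 11.2*r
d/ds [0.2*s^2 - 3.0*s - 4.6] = 0.4*s - 3.0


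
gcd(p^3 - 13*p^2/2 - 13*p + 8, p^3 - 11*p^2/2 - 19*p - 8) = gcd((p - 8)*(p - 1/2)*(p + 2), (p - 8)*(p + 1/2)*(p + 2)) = p^2 - 6*p - 16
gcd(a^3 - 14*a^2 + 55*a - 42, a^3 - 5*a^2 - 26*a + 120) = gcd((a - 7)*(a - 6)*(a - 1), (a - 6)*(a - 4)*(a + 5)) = a - 6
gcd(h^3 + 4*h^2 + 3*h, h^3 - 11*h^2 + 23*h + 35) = h + 1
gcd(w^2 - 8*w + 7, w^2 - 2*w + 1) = w - 1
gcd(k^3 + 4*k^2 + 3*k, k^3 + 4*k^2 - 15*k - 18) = k + 1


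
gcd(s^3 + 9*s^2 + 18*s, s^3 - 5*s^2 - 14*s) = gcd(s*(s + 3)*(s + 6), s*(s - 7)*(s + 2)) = s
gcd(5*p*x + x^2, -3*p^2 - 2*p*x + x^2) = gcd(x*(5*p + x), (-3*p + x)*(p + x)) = 1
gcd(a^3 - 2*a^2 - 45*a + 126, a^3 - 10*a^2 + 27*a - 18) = a^2 - 9*a + 18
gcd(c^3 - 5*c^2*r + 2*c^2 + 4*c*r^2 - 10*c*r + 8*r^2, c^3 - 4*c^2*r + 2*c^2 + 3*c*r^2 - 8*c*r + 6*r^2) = -c^2 + c*r - 2*c + 2*r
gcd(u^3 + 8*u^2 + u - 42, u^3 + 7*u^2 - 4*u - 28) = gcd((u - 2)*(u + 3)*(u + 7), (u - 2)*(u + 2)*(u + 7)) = u^2 + 5*u - 14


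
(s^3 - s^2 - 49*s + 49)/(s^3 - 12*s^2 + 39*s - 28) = (s + 7)/(s - 4)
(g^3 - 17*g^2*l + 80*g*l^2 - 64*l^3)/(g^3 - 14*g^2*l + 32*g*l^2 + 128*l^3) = (g - l)/(g + 2*l)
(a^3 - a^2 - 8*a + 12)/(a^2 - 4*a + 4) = a + 3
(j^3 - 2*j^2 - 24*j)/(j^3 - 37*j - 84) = j*(j - 6)/(j^2 - 4*j - 21)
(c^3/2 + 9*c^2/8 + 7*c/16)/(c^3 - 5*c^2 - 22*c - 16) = c*(8*c^2 + 18*c + 7)/(16*(c^3 - 5*c^2 - 22*c - 16))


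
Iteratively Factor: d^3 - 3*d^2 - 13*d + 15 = (d + 3)*(d^2 - 6*d + 5) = (d - 5)*(d + 3)*(d - 1)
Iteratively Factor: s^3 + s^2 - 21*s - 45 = (s + 3)*(s^2 - 2*s - 15) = (s - 5)*(s + 3)*(s + 3)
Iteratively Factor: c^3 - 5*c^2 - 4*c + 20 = (c - 2)*(c^2 - 3*c - 10) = (c - 5)*(c - 2)*(c + 2)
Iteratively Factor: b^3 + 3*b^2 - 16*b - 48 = (b + 3)*(b^2 - 16) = (b - 4)*(b + 3)*(b + 4)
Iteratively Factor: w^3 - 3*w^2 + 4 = (w + 1)*(w^2 - 4*w + 4) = (w - 2)*(w + 1)*(w - 2)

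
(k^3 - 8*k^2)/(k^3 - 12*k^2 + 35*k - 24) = k^2/(k^2 - 4*k + 3)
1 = 1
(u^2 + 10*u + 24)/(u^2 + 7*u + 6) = (u + 4)/(u + 1)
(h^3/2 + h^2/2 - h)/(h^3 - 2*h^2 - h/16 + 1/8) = 8*h*(h^2 + h - 2)/(16*h^3 - 32*h^2 - h + 2)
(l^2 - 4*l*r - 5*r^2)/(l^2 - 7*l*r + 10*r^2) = (-l - r)/(-l + 2*r)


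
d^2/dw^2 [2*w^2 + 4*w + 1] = 4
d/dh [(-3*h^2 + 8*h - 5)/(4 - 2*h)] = (3*h^2 - 12*h + 11)/(2*(h^2 - 4*h + 4))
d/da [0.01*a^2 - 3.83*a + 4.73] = 0.02*a - 3.83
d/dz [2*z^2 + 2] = 4*z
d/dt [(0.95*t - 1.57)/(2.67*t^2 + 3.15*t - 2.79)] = (-2.5365*t^2 + 8.3838*t + 2.295)/(7.1289*t^4 + 16.821*t^3 - 4.9761*t^2 - 17.577*t + 7.7841)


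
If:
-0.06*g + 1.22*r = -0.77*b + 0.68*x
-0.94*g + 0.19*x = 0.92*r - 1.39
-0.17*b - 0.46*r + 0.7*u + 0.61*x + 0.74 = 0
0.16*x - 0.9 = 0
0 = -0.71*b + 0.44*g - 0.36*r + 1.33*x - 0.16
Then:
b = 25.69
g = 14.71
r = -12.36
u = -7.84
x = 5.62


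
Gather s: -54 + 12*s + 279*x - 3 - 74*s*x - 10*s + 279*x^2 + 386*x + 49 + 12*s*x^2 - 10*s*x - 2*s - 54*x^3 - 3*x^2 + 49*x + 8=s*(12*x^2 - 84*x) - 54*x^3 + 276*x^2 + 714*x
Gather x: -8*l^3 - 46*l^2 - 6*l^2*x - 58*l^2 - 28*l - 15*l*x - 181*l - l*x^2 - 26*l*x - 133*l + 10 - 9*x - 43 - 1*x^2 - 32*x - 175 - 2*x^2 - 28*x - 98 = -8*l^3 - 104*l^2 - 342*l + x^2*(-l - 3) + x*(-6*l^2 - 41*l - 69) - 306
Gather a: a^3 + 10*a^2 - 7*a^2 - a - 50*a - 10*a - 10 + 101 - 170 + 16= a^3 + 3*a^2 - 61*a - 63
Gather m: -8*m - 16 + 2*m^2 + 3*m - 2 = 2*m^2 - 5*m - 18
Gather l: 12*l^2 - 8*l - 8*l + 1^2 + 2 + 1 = 12*l^2 - 16*l + 4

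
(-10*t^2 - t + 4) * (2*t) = -20*t^3 - 2*t^2 + 8*t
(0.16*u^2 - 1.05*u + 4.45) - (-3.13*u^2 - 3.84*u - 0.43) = 3.29*u^2 + 2.79*u + 4.88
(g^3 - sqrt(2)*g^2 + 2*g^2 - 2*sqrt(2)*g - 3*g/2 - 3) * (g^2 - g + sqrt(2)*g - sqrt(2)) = g^5 + g^4 - 11*g^3/2 - 7*g^2/2 - 3*sqrt(2)*g^2/2 - 3*sqrt(2)*g/2 + 7*g + 3*sqrt(2)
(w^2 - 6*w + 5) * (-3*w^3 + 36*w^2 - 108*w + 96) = -3*w^5 + 54*w^4 - 339*w^3 + 924*w^2 - 1116*w + 480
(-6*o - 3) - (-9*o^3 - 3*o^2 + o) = 9*o^3 + 3*o^2 - 7*o - 3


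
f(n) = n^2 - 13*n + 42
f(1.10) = 28.91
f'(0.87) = -11.26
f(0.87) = 31.45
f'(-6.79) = -26.58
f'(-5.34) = -23.68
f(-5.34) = 139.94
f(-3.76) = 105.02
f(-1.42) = 62.48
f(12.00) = 30.00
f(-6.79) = 176.37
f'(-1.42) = -15.84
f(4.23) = 4.90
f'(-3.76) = -20.52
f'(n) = 2*n - 13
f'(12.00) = 11.00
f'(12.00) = 11.00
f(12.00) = 30.00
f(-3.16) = 93.07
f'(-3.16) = -19.32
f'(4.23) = -4.54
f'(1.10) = -10.80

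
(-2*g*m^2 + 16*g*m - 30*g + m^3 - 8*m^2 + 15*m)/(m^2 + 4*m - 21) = (-2*g*m + 10*g + m^2 - 5*m)/(m + 7)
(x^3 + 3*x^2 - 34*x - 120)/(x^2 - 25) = (x^2 - 2*x - 24)/(x - 5)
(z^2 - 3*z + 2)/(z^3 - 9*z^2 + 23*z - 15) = (z - 2)/(z^2 - 8*z + 15)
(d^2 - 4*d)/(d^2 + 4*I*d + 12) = d*(d - 4)/(d^2 + 4*I*d + 12)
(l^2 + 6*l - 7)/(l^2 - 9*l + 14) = (l^2 + 6*l - 7)/(l^2 - 9*l + 14)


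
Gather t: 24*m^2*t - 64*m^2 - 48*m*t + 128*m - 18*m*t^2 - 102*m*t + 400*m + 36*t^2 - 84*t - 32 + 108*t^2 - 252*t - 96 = -64*m^2 + 528*m + t^2*(144 - 18*m) + t*(24*m^2 - 150*m - 336) - 128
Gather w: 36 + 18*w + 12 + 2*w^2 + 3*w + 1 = 2*w^2 + 21*w + 49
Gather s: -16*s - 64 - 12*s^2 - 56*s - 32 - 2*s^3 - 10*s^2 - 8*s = -2*s^3 - 22*s^2 - 80*s - 96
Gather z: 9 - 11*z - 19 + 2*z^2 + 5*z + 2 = 2*z^2 - 6*z - 8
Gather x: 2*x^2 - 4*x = 2*x^2 - 4*x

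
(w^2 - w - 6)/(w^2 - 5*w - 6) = (-w^2 + w + 6)/(-w^2 + 5*w + 6)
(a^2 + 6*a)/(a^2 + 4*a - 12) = a/(a - 2)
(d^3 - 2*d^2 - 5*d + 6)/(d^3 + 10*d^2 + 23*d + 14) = (d^2 - 4*d + 3)/(d^2 + 8*d + 7)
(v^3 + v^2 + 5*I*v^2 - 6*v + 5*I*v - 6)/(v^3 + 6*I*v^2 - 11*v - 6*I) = (v + 1)/(v + I)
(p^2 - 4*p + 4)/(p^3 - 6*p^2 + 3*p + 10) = (p - 2)/(p^2 - 4*p - 5)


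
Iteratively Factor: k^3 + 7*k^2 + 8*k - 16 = (k + 4)*(k^2 + 3*k - 4) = (k + 4)^2*(k - 1)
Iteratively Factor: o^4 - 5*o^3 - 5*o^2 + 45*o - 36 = (o - 4)*(o^3 - o^2 - 9*o + 9) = (o - 4)*(o - 1)*(o^2 - 9) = (o - 4)*(o - 1)*(o + 3)*(o - 3)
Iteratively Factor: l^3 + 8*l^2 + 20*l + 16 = (l + 2)*(l^2 + 6*l + 8) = (l + 2)*(l + 4)*(l + 2)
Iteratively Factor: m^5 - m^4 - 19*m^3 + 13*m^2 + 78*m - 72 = (m - 2)*(m^4 + m^3 - 17*m^2 - 21*m + 36) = (m - 2)*(m + 3)*(m^3 - 2*m^2 - 11*m + 12) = (m - 2)*(m - 1)*(m + 3)*(m^2 - m - 12) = (m - 4)*(m - 2)*(m - 1)*(m + 3)*(m + 3)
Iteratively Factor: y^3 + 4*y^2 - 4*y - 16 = (y + 4)*(y^2 - 4) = (y - 2)*(y + 4)*(y + 2)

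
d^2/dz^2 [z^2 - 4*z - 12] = 2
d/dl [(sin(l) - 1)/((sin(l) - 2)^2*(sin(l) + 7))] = -2*(sin(l) + 1)^2*cos(l)/((sin(l) - 2)^3*(sin(l) + 7)^2)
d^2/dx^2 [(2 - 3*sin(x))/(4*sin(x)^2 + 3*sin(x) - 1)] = (48*sin(x)^4 - 212*sin(x)^3 + 116*sin(x)^2 + 35*sin(x) + 34)/((sin(x) + 1)^2*(4*sin(x) - 1)^3)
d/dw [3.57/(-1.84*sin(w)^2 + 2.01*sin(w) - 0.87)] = (13.1376*sin(w) - 7.1757)*cos(w)/(1.84*sin(w)^2 - 2.01*sin(w) + 0.87)^2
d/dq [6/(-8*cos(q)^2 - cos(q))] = -(6*sin(q)/cos(q)^2 + 96*tan(q))/(8*cos(q) + 1)^2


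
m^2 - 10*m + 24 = (m - 6)*(m - 4)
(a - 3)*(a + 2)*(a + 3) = a^3 + 2*a^2 - 9*a - 18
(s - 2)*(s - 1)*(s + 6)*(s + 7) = s^4 + 10*s^3 + 5*s^2 - 100*s + 84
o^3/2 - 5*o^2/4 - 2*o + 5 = (o/2 + 1)*(o - 5/2)*(o - 2)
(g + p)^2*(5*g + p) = 5*g^3 + 11*g^2*p + 7*g*p^2 + p^3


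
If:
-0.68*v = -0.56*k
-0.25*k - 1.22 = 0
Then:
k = -4.88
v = -4.02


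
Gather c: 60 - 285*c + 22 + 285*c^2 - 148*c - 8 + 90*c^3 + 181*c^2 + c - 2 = 90*c^3 + 466*c^2 - 432*c + 72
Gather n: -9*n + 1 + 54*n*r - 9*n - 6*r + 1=n*(54*r - 18) - 6*r + 2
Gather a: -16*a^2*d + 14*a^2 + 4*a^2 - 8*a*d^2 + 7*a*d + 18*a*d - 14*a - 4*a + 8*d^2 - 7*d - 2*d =a^2*(18 - 16*d) + a*(-8*d^2 + 25*d - 18) + 8*d^2 - 9*d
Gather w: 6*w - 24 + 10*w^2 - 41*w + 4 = 10*w^2 - 35*w - 20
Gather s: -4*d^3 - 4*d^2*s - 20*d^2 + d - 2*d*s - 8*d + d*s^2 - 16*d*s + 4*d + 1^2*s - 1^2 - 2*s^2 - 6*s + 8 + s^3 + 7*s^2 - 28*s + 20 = -4*d^3 - 20*d^2 - 3*d + s^3 + s^2*(d + 5) + s*(-4*d^2 - 18*d - 33) + 27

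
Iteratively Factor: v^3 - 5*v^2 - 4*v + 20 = (v - 2)*(v^2 - 3*v - 10) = (v - 2)*(v + 2)*(v - 5)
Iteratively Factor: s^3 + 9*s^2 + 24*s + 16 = (s + 4)*(s^2 + 5*s + 4) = (s + 1)*(s + 4)*(s + 4)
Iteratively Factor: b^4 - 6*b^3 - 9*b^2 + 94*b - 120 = (b - 3)*(b^3 - 3*b^2 - 18*b + 40) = (b - 3)*(b + 4)*(b^2 - 7*b + 10) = (b - 5)*(b - 3)*(b + 4)*(b - 2)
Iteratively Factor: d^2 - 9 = (d + 3)*(d - 3)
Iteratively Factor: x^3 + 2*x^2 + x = (x + 1)*(x^2 + x) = (x + 1)^2*(x)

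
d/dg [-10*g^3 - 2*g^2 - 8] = 2*g*(-15*g - 2)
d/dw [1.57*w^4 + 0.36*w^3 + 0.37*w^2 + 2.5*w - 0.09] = 6.28*w^3 + 1.08*w^2 + 0.74*w + 2.5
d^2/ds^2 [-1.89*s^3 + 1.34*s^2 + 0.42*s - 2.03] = 2.68 - 11.34*s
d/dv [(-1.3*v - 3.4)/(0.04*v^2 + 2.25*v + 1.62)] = (0.052*v^2 + 0.272*v + 5.544)/(0.0016*v^4 + 0.18*v^3 + 5.1921*v^2 + 7.29*v + 2.6244)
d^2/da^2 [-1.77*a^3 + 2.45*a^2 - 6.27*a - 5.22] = 4.9 - 10.62*a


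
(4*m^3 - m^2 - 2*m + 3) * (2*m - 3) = 8*m^4 - 14*m^3 - m^2 + 12*m - 9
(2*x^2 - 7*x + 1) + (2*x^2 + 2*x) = 4*x^2 - 5*x + 1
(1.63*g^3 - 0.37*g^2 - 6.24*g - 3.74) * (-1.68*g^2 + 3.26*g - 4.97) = -2.7384*g^5 + 5.9354*g^4 + 1.1759*g^3 - 12.2203*g^2 + 18.8204*g + 18.5878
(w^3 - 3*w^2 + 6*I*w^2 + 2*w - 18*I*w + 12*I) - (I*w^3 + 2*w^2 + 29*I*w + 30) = w^3 - I*w^3 - 5*w^2 + 6*I*w^2 + 2*w - 47*I*w - 30 + 12*I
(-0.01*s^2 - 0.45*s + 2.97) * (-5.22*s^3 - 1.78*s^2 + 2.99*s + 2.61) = 0.0522*s^5 + 2.3668*s^4 - 14.7323*s^3 - 6.6582*s^2 + 7.7058*s + 7.7517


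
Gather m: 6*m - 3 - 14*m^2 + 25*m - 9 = -14*m^2 + 31*m - 12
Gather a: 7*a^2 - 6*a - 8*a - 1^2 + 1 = 7*a^2 - 14*a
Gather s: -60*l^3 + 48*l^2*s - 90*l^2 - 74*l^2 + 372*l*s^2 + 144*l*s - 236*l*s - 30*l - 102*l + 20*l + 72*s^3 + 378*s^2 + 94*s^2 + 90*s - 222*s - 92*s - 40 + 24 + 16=-60*l^3 - 164*l^2 - 112*l + 72*s^3 + s^2*(372*l + 472) + s*(48*l^2 - 92*l - 224)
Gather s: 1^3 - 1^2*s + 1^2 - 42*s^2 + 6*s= -42*s^2 + 5*s + 2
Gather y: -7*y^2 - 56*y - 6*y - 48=-7*y^2 - 62*y - 48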